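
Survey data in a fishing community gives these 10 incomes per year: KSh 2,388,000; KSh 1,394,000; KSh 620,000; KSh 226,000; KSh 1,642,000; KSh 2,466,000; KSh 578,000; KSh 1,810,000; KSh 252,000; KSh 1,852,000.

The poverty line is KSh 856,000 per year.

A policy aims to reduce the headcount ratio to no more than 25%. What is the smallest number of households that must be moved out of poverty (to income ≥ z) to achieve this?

2

Currently q = 4 of N = 10 are below the line (H = 0.400).
A headcount ratio of at most 25% allows at most ⌊0.25 × 10⌋ = 2 poor households.
So at least 4 − 2 = 2 must be lifted.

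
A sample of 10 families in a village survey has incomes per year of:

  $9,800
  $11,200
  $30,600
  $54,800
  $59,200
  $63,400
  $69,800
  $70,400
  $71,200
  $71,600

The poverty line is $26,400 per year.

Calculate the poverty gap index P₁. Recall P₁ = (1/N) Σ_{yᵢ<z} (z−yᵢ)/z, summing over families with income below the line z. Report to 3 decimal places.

0.120

Incomes under z: $9,800, $11,200 (q = 2 of N = 10).
Gap ratios (z−y)/z: (26400−9800)/26400 = 0.6288; (26400−11200)/26400 = 0.5758.
Σ = 1.204545. Dividing by the full population N = 10 gives P₁ = 0.120.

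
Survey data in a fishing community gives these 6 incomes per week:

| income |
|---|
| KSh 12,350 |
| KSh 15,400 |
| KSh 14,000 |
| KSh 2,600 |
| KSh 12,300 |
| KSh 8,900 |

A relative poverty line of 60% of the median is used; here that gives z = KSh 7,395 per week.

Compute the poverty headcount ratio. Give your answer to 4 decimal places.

0.1667

1 of the 6 families have income below KSh 7,395.
H = 1/6 = 0.1667.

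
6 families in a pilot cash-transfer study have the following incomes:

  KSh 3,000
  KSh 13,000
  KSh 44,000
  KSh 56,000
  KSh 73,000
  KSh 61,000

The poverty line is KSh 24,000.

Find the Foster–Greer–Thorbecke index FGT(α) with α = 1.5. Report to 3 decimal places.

Incomes under z: KSh 3,000, KSh 13,000 (q = 2 of N = 6).
Relative gaps: (24000−3000)/24000 = 0.8750; (24000−13000)/24000 = 0.4583.
Raised to α = 1.5: 0.81849; 0.31029.
Sum = 1.128781; FGT(1.5) = 1.128781 / 6 = 0.188.

0.188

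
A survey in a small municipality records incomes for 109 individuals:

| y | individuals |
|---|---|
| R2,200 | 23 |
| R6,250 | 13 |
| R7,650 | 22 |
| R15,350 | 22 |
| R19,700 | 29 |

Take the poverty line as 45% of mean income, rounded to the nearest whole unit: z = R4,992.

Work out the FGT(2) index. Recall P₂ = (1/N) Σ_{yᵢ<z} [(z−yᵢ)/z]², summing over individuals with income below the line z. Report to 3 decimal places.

0.066

Incomes under z: 23×R2,200 (q = 23 of N = 109).
Relative gaps: (4992−2200)/4992 = 0.5593 (×23).
Squared: 0.3128 (×23).
Sum = 7.194647; P₂ = 7.194647 / 109 = 0.066.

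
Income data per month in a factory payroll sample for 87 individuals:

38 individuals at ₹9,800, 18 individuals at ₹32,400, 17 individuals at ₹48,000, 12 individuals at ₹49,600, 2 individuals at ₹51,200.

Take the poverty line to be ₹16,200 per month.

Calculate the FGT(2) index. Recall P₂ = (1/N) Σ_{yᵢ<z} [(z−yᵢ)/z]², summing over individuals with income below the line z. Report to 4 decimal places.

0.0682

Poor units: 38×₹9,800 (q = 38 of N = 87).
Shortfall ratios: (16200−9800)/16200 = 0.3951 (×38).
Squared: 0.1561 (×38).
Sum = 5.930803; P₂ = 5.930803 / 87 = 0.0682.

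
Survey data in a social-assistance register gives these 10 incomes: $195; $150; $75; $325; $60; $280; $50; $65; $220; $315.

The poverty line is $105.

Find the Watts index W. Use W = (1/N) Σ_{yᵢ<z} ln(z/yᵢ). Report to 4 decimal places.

Incomes under z: $50, $60, $65, $75 (q = 4 of N = 10).
ln(z/y) terms: ln(105/50) = 0.7419; ln(105/60) = 0.5596; ln(105/65) = 0.4796; ln(105/75) = 0.3365.
W = 2.117598 / 10 = 0.2118.

0.2118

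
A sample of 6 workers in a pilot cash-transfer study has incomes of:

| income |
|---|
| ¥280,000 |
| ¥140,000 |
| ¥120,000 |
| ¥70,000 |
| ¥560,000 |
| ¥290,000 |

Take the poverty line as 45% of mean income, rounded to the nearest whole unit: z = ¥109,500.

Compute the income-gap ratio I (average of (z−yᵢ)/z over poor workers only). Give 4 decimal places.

0.3607

Poor units: ¥70,000 (q = 1 of N = 6).
Relative gaps: 0.3607; sum = 0.360731.
I averages over the q = 1 poor units only: 0.360731 / 1 = 0.3607.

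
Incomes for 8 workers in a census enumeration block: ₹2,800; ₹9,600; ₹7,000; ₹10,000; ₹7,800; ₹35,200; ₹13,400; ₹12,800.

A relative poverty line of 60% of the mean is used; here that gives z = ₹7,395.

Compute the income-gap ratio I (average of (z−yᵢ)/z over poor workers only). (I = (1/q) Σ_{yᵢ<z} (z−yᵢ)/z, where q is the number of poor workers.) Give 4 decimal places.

0.3374

Below the line: ₹2,800, ₹7,000 (q = 2 of N = 8).
Relative gaps: 0.6214, 0.0534; sum = 0.674780.
I averages over the q = 2 poor units only: 0.674780 / 2 = 0.3374.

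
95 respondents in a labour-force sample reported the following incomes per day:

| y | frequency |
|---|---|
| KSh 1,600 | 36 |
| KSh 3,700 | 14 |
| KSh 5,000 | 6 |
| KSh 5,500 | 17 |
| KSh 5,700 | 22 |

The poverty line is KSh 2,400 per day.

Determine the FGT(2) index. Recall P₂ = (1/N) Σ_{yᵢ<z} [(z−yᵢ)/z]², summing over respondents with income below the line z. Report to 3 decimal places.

Poor units: 36×KSh 1,600 (q = 36 of N = 95).
Gap ratios (z−y)/z: (2400−1600)/2400 = 0.3333 (×36).
Squared: 0.1111 (×36).
Sum = 4.000000; P₂ = 4.000000 / 95 = 0.042.

0.042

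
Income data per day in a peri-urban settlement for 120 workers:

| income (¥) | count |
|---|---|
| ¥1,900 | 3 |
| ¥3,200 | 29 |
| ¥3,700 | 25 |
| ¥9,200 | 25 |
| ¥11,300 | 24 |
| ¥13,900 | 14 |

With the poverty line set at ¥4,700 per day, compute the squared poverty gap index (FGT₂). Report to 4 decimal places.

0.0429

Incomes under z: 3×¥1,900, 29×¥3,200, 25×¥3,700 (q = 57 of N = 120).
Relative gaps: (4700−1900)/4700 = 0.5957 (×3); (4700−3200)/4700 = 0.3191 (×29); (4700−3700)/4700 = 0.2128 (×25).
Squared: 0.3549 (×3); 0.1019 (×29); 0.0453 (×25).
Sum = 5.150294; P₂ = 5.150294 / 120 = 0.0429.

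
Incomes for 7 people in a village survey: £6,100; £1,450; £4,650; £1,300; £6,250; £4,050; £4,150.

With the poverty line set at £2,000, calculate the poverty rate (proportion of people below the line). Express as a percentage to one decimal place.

28.6%

2 of the 7 people have income below £2,000.
H = 2/7 = 28.6%.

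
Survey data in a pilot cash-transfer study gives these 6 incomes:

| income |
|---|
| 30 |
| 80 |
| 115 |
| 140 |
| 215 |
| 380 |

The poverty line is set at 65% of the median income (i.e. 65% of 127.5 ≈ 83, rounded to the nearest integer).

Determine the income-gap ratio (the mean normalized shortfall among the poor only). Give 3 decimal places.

0.337

Below z: 30, 80 (q = 2 of N = 6).
Shortfall ratios (z−y)/z: 0.6386, 0.0361; sum = 0.674699.
I averages over the q = 2 poor units only: 0.674699 / 2 = 0.337.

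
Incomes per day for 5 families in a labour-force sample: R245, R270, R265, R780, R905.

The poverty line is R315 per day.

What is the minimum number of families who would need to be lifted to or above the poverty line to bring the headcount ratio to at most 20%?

2

3 of the 5 families are poor, so H = 3/5 = 0.600.
A headcount ratio of at most 20% allows at most ⌊0.20 × 5⌋ = 1 poor families.
So at least 3 − 1 = 2 must be lifted.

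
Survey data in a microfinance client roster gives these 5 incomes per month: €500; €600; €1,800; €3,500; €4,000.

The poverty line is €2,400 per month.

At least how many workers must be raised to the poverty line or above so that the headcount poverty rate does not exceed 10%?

3 of the 5 workers are poor, so H = 3/5 = 0.600.
A headcount ratio of at most 10% allows at most ⌊0.10 × 5⌋ = 0 poor workers.
So at least 3 − 0 = 3 must be lifted.

3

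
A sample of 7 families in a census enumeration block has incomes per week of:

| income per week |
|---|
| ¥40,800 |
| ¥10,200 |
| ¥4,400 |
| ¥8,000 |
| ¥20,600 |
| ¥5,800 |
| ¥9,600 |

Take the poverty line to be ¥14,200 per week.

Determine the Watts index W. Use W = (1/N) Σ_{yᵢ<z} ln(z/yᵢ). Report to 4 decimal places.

Poor units: ¥4,400, ¥5,800, ¥8,000, ¥9,600, ¥10,200 (q = 5 of N = 7).
Log shortfalls: ln(14200/4400) = 1.1716; ln(14200/5800) = 0.8954; ln(14200/8000) = 0.5738; ln(14200/9600) = 0.3915; ln(14200/10200) = 0.3309.
W = 3.363155 / 7 = 0.4805.

0.4805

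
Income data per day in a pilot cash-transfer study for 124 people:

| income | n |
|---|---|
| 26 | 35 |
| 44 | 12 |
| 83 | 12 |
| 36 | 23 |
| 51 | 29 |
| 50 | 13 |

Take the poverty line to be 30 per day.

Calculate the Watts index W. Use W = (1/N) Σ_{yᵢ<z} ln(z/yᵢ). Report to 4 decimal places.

Below the line: 35×26 (q = 35 of N = 124).
Log shortfalls: ln(30/26) = 0.1431 (×35).
W = 5.008530 / 124 = 0.0404.

0.0404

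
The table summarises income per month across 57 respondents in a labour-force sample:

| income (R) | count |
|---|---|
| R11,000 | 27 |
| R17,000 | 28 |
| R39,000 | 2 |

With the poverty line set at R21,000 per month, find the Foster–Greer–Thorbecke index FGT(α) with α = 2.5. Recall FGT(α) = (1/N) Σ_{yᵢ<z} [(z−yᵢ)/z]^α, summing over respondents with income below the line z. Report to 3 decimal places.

Below the line: 27×R11,000, 28×R17,000 (q = 55 of N = 57).
Shortfall ratios: (21000−11000)/21000 = 0.4762 (×27); (21000−17000)/21000 = 0.1905 (×28).
Raised to α = 2.5: 0.15648 (×27); 0.01583 (×28).
Sum = 4.668255; FGT(2.5) = 4.668255 / 57 = 0.082.

0.082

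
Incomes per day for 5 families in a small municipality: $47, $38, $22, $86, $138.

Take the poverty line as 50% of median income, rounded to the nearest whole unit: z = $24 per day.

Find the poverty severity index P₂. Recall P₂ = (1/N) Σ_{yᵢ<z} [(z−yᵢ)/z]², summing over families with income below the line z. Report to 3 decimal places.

0.001

Poor units: $22 (q = 1 of N = 5).
Normalized shortfalls: (24−22)/24 = 0.0833.
Squared: 0.0069.
Sum = 0.006944; P₂ = 0.006944 / 5 = 0.001.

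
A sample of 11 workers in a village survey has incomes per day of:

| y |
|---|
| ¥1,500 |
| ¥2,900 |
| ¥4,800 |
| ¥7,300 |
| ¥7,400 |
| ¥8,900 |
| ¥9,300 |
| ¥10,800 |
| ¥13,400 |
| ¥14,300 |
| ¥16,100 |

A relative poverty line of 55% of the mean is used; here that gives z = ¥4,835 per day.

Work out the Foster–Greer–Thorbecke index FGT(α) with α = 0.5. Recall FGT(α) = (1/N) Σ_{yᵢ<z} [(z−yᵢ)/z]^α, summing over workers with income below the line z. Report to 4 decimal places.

Below the line: ¥1,500, ¥2,900, ¥4,800 (q = 3 of N = 11).
Gap ratios (z−y)/z: (4835−1500)/4835 = 0.6898; (4835−2900)/4835 = 0.4002; (4835−4800)/4835 = 0.0072.
Raised to α = 0.5: 0.83052; 0.63262; 0.08508.
Sum = 1.548220; FGT(0.5) = 1.548220 / 11 = 0.1407.

0.1407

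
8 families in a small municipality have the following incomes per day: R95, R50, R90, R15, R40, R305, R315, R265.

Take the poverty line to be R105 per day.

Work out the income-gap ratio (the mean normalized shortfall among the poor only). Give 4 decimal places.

0.4476

Poor units: R15, R40, R50, R90, R95 (q = 5 of N = 8).
Shortfall ratios (z−y)/z: 0.8571, 0.6190, 0.5238, 0.1429, 0.0952; sum = 2.238095.
The income-gap ratio divides by q (the poor only): 2.238095 / 5 = 0.4476.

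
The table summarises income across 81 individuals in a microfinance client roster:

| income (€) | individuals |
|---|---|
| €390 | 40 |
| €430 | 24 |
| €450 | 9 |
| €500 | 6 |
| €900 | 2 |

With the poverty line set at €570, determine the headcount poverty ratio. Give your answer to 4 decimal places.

0.9753

79 of the 81 individuals have income below €570.
H = 79/81 = 0.9753.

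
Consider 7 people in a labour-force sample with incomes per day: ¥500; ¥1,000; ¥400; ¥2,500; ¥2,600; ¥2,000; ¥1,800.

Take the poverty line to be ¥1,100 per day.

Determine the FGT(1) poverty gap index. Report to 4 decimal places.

Poor units: ¥400, ¥500, ¥1,000 (q = 3 of N = 7).
Relative gaps: (1100−400)/1100 = 0.6364; (1100−500)/1100 = 0.5455; (1100−1000)/1100 = 0.0909.
Σ = 1.272727. Dividing by the full population N = 7 gives P₁ = 0.1818.

0.1818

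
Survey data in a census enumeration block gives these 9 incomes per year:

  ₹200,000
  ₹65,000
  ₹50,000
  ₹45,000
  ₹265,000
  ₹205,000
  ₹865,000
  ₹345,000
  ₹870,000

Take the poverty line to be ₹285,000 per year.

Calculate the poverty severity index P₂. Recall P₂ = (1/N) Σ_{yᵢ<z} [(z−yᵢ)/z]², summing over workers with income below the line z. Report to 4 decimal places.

0.2397

Below z: ₹45,000, ₹50,000, ₹65,000, ₹200,000, ₹205,000, ₹265,000 (q = 6 of N = 9).
Relative gaps: (285000−45000)/285000 = 0.8421; (285000−50000)/285000 = 0.8246; (285000−65000)/285000 = 0.7719; (285000−200000)/285000 = 0.2982; (285000−205000)/285000 = 0.2807; (285000−265000)/285000 = 0.0702.
Squared: 0.7091; 0.6799; 0.5959; 0.0890; 0.0788; 0.0049.
Sum = 2.157587; P₂ = 2.157587 / 9 = 0.2397.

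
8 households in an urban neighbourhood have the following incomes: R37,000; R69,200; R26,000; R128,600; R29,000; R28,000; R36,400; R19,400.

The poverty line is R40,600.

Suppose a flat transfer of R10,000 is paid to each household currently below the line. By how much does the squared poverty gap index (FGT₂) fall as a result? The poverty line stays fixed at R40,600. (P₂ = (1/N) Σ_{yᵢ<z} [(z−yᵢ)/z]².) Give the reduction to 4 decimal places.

Before: below the line — R19,400, R26,000, R28,000, R29,000, R36,400, R37,000; squared poverty gap index (FGT₂) = 0.074811.
After the R10,000 transfer: below the line — R29,400, R36,000, R38,000, R39,000; squared poverty gap index (FGT₂) = 0.011824.
Reduction = 0.074811 − 0.011824 = 0.0630.

0.0630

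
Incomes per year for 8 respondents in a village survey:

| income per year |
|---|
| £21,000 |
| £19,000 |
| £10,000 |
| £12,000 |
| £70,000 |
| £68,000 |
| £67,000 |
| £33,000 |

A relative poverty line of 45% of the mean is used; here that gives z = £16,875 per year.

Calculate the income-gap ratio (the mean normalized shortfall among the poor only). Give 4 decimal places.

0.3481

Below the line: £10,000, £12,000 (q = 2 of N = 8).
Relative gaps: 0.4074, 0.2889; sum = 0.696296.
The income-gap ratio divides by q (the poor only): 0.696296 / 2 = 0.3481.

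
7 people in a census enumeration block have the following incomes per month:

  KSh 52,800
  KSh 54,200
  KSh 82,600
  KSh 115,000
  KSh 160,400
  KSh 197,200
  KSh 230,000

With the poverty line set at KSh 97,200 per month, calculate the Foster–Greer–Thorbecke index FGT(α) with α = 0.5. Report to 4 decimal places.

0.2469

Below the line: KSh 52,800, KSh 54,200, KSh 82,600 (q = 3 of N = 7).
Normalized shortfalls: (97200−52800)/97200 = 0.4568; (97200−54200)/97200 = 0.4424; (97200−82600)/97200 = 0.1502.
Raised to α = 0.5: 0.67586; 0.66512; 0.38756.
Sum = 1.728548; FGT(0.5) = 1.728548 / 7 = 0.2469.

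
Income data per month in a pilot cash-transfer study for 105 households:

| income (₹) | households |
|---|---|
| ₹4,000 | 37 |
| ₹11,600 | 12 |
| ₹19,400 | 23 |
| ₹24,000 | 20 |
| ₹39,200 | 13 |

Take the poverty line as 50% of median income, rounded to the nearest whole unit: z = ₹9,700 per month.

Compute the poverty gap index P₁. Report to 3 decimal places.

Incomes under z: 37×₹4,000 (q = 37 of N = 105).
Relative gaps: (9700−4000)/9700 = 0.5876 (×37).
Σ = 21.742268. Dividing by the full population N = 105 gives P₁ = 0.207.

0.207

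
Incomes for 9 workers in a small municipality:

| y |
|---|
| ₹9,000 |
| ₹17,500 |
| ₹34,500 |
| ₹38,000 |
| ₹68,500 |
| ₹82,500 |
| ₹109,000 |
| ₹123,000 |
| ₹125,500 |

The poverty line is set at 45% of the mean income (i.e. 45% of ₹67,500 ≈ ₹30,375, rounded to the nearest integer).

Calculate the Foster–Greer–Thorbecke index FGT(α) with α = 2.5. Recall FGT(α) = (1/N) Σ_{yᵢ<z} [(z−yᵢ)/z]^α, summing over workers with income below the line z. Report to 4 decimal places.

Below the line: ₹9,000, ₹17,500 (q = 2 of N = 9).
Relative gaps: (30375−9000)/30375 = 0.7037; (30375−17500)/30375 = 0.4239.
Raised to α = 2.5: 0.41541; 0.11697.
Sum = 0.532379; FGT(2.5) = 0.532379 / 9 = 0.0592.

0.0592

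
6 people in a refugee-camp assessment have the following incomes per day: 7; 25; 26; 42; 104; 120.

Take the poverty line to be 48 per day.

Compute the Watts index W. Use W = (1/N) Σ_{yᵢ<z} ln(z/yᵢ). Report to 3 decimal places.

Poor units: 7, 25, 26, 42 (q = 4 of N = 6).
Log shortfalls: ln(48/7) = 1.9253; ln(48/25) = 0.6523; ln(48/26) = 0.6131; ln(48/42) = 0.1335.
W = 3.324252 / 6 = 0.554.

0.554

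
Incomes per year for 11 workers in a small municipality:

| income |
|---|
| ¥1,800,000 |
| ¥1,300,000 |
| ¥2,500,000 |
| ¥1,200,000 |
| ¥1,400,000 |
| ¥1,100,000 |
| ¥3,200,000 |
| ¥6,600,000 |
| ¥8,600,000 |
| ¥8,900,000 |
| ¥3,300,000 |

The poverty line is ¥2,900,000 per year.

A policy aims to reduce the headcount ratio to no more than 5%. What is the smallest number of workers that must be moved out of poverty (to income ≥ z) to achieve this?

6 of the 11 workers are poor, so H = 6/11 = 0.545.
A headcount ratio of at most 5% allows at most ⌊0.05 × 11⌋ = 0 poor workers.
So at least 6 − 0 = 6 must be lifted.

6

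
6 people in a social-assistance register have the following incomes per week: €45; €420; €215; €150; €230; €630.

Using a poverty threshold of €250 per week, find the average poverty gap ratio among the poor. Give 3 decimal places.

0.360

Incomes under z: €45, €150, €215, €230 (q = 4 of N = 6).
Relative gaps: 0.8200, 0.4000, 0.1400, 0.0800; sum = 1.440000.
The income-gap ratio divides by q (the poor only): 1.440000 / 4 = 0.360.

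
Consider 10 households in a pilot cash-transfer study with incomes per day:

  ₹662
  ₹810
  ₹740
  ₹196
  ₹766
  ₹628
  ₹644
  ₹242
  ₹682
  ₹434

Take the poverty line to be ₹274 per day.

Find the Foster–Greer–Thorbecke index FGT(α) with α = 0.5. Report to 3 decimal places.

0.088

Incomes under z: ₹196, ₹242 (q = 2 of N = 10).
Normalized shortfalls: (274−196)/274 = 0.2847; (274−242)/274 = 0.1168.
Raised to α = 0.5: 0.53355; 0.34174.
Sum = 0.875289; FGT(0.5) = 0.875289 / 10 = 0.088.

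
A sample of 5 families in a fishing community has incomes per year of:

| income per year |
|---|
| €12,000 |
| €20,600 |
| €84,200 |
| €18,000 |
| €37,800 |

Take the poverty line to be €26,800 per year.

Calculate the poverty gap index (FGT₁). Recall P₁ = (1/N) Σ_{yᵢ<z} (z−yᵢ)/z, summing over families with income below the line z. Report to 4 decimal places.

Incomes under z: €12,000, €18,000, €20,600 (q = 3 of N = 5).
Shortfall ratios: (26800−12000)/26800 = 0.5522; (26800−18000)/26800 = 0.3284; (26800−20600)/26800 = 0.2313.
Sum of shortfalls = 1.111940; P₁ averages over all N: 1.111940 / 5 = 0.2224.

0.2224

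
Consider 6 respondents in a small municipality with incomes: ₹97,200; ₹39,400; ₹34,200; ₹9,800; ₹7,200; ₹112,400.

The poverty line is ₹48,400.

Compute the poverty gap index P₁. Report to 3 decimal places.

0.355

Poor units: ₹7,200, ₹9,800, ₹34,200, ₹39,400 (q = 4 of N = 6).
Normalized shortfalls: (48400−7200)/48400 = 0.8512; (48400−9800)/48400 = 0.7975; (48400−34200)/48400 = 0.2934; (48400−39400)/48400 = 0.1860.
Sum of shortfalls = 2.128099; P₁ averages over all N: 2.128099 / 6 = 0.355.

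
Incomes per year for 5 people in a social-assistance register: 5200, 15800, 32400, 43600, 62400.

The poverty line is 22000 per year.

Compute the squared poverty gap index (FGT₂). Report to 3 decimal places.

0.133

Poor units: 5200, 15800 (q = 2 of N = 5).
Relative gaps: (22000−5200)/22000 = 0.7636; (22000−15800)/22000 = 0.2818.
Squared: 0.5831; 0.0794.
Sum = 0.662562; P₂ = 0.662562 / 5 = 0.133.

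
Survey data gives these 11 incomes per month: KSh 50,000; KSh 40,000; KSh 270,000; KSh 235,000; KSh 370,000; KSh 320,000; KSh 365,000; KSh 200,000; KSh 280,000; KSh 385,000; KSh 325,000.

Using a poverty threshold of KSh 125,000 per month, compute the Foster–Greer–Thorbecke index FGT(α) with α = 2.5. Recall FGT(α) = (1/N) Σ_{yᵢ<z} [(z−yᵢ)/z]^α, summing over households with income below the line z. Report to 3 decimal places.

Below z: KSh 40,000, KSh 50,000 (q = 2 of N = 11).
Gap ratios (z−y)/z: (125000−40000)/125000 = 0.6800; (125000−50000)/125000 = 0.6000.
Raised to α = 2.5: 0.38130; 0.27885.
Sum = 0.660160; FGT(2.5) = 0.660160 / 11 = 0.060.

0.060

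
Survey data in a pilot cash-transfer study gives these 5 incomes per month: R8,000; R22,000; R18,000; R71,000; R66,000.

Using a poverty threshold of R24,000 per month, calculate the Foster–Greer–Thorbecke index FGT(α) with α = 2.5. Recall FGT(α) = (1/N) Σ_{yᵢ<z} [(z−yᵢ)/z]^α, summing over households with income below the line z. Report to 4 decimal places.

Poor units: R8,000, R18,000, R22,000 (q = 3 of N = 5).
Shortfall ratios: (24000−8000)/24000 = 0.6667; (24000−18000)/24000 = 0.2500; (24000−22000)/24000 = 0.0833.
Raised to α = 2.5: 0.36289; 0.03125; 0.00200.
Sum = 0.396142; FGT(2.5) = 0.396142 / 5 = 0.0792.

0.0792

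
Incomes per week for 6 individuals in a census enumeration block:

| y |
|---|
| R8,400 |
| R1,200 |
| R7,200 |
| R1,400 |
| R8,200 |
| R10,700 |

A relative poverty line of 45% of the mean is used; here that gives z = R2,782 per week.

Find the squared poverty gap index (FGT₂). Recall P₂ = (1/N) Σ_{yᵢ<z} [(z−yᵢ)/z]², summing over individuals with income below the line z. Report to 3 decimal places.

Poor units: R1,200, R1,400 (q = 2 of N = 6).
Gap ratios (z−y)/z: (2782−1200)/2782 = 0.5687; (2782−1400)/2782 = 0.4968.
Squared: 0.3234; 0.2468.
Sum = 0.570145; P₂ = 0.570145 / 6 = 0.095.

0.095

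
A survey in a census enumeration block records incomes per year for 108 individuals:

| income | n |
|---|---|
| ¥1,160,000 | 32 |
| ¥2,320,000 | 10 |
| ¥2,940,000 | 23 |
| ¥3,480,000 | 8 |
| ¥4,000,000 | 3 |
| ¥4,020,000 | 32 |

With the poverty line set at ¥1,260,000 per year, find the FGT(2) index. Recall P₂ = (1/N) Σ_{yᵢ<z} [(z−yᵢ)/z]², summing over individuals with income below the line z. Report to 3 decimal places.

Incomes under z: 32×¥1,160,000 (q = 32 of N = 108).
Normalized shortfalls: (1260000−1160000)/1260000 = 0.0794 (×32).
Squared: 0.0063 (×32).
Sum = 0.201562; P₂ = 0.201562 / 108 = 0.002.

0.002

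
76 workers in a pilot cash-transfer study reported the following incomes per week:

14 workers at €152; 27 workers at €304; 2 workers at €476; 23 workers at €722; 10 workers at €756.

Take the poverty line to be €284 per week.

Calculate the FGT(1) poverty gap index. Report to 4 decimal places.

Incomes under z: 14×€152 (q = 14 of N = 76).
Relative gaps: (284−152)/284 = 0.4648 (×14).
Σ = 6.507042. Dividing by the full population N = 76 gives P₁ = 0.0856.

0.0856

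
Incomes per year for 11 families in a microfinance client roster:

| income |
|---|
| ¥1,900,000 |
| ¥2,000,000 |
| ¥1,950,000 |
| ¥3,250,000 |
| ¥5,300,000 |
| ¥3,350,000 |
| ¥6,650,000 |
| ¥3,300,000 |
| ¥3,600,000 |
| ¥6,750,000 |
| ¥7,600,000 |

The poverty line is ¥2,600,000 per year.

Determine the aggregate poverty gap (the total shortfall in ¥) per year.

Below z: ¥1,900,000, ¥1,950,000, ¥2,000,000 (q = 3 of N = 11).
Individual gaps: 2600000−1900000 = 700000; 2600000−1950000 = 650000; 2600000−2000000 = 600000.
Aggregate gap = ¥1,950,000.

¥1,950,000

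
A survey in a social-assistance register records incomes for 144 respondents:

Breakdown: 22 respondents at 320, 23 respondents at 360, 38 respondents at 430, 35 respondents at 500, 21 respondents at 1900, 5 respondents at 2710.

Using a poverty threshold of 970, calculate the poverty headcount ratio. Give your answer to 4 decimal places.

0.8194

118 of the 144 respondents have income below 970.
H = 118/144 = 0.8194.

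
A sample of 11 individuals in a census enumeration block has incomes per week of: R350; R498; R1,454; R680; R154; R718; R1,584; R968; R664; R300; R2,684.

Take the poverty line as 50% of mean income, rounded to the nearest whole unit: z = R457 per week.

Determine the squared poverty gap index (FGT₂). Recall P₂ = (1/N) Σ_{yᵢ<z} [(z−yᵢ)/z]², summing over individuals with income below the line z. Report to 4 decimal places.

0.0557

Below z: R154, R300, R350 (q = 3 of N = 11).
Shortfall ratios: (457−154)/457 = 0.6630; (457−300)/457 = 0.3435; (457−350)/457 = 0.2341.
Squared: 0.4396; 0.1180; 0.0548.
Sum = 0.612438; P₂ = 0.612438 / 11 = 0.0557.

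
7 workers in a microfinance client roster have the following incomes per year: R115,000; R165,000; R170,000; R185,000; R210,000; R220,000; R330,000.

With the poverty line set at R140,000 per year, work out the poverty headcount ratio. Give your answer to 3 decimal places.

0.143

1 of the 7 workers have income below R140,000.
H = 1/7 = 0.143.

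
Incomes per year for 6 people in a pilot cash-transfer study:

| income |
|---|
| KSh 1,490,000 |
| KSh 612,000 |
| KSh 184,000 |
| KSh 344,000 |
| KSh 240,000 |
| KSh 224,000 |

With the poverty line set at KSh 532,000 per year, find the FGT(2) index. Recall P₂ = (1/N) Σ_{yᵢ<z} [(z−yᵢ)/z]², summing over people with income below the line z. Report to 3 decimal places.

Poor units: KSh 184,000, KSh 224,000, KSh 240,000, KSh 344,000 (q = 4 of N = 6).
Relative gaps: (532000−184000)/532000 = 0.6541; (532000−224000)/532000 = 0.5789; (532000−240000)/532000 = 0.5489; (532000−344000)/532000 = 0.3534.
Squared: 0.4279; 0.3352; 0.3013; 0.1249.
Sum = 1.189214; P₂ = 1.189214 / 6 = 0.198.

0.198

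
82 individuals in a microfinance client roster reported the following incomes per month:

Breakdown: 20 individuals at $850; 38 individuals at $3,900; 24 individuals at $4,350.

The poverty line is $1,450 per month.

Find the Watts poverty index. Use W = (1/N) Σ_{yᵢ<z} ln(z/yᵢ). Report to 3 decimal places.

Below the line: 20×$850 (q = 20 of N = 82).
Log shortfalls: ln(1450/850) = 0.5341 (×20).
W = 10.681650 / 82 = 0.130.

0.130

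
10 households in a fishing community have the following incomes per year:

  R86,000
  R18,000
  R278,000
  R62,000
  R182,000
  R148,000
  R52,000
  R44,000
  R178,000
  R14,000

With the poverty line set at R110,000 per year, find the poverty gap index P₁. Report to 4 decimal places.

Below the line: R14,000, R18,000, R44,000, R52,000, R62,000, R86,000 (q = 6 of N = 10).
Shortfall ratios: (110000−14000)/110000 = 0.8727; (110000−18000)/110000 = 0.8364; (110000−44000)/110000 = 0.6000; (110000−52000)/110000 = 0.5273; (110000−62000)/110000 = 0.4364; (110000−86000)/110000 = 0.2182.
Σ = 3.490909. Dividing by the full population N = 10 gives P₁ = 0.3491.

0.3491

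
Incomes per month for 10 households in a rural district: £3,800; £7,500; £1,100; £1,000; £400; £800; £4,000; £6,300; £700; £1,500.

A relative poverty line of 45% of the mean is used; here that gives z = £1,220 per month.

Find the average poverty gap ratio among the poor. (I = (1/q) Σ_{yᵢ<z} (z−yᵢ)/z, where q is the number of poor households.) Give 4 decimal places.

0.3443

Incomes under z: £400, £700, £800, £1,000, £1,100 (q = 5 of N = 10).
Shortfall ratios (z−y)/z: 0.6721, 0.4262, 0.3443, 0.1803, 0.0984; sum = 1.721311.
The income-gap ratio divides by q (the poor only): 1.721311 / 5 = 0.3443.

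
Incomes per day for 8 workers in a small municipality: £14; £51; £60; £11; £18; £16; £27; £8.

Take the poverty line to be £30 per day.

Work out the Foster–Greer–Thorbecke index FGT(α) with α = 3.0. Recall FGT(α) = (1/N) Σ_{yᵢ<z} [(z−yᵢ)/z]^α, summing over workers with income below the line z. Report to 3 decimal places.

0.121

Incomes under z: £8, £11, £14, £16, £18, £27 (q = 6 of N = 8).
Relative gaps: (30−8)/30 = 0.7333; (30−11)/30 = 0.6333; (30−14)/30 = 0.5333; (30−16)/30 = 0.4667; (30−18)/30 = 0.4000; (30−27)/30 = 0.1000.
Raised to α = 3.0: 0.39437; 0.25404; 0.15170; 0.10163; 0.06400; 0.00100.
Sum = 0.966741; FGT(3.0) = 0.966741 / 8 = 0.121.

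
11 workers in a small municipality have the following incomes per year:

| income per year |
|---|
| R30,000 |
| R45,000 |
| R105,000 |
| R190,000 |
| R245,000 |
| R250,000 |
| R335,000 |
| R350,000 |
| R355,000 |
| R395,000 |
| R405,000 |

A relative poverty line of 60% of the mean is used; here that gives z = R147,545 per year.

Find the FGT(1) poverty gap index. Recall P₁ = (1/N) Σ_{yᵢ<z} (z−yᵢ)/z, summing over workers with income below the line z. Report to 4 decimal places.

0.1618

Incomes under z: R30,000, R45,000, R105,000 (q = 3 of N = 11).
Gap ratios (z−y)/z: (147545−30000)/147545 = 0.7967; (147545−45000)/147545 = 0.6950; (147545−105000)/147545 = 0.2884.
Sum of shortfalls = 1.780033; P₁ averages over all N: 1.780033 / 11 = 0.1618.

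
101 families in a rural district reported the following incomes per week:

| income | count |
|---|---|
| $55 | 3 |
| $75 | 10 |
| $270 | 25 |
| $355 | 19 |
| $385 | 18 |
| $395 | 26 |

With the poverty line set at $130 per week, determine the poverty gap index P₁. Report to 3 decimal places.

0.059

Poor units: 3×$55, 10×$75 (q = 13 of N = 101).
Gap ratios (z−y)/z: (130−55)/130 = 0.5769 (×3); (130−75)/130 = 0.4231 (×10).
Σ = 5.961538. Dividing by the full population N = 101 gives P₁ = 0.059.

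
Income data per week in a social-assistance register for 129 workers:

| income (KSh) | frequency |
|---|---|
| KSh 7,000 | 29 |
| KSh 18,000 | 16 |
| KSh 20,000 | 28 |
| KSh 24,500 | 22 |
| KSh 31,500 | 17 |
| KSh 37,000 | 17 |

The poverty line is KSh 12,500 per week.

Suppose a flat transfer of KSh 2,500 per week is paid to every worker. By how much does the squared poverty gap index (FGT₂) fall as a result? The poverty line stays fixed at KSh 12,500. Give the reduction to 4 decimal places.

Before: below the line — 29×KSh 7,000; squared poverty gap index (FGT₂) = 0.043522.
After the KSh 2,500 transfer: below the line — 29×KSh 9,500; squared poverty gap index (FGT₂) = 0.012949.
Reduction = 0.043522 − 0.012949 = 0.0306.

0.0306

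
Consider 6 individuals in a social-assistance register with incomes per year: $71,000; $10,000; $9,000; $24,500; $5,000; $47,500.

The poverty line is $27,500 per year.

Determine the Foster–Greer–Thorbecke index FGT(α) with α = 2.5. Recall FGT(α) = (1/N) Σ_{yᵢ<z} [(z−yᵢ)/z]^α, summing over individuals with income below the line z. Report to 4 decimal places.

0.2173

Below the line: $5,000, $9,000, $10,000, $24,500 (q = 4 of N = 6).
Relative gaps: (27500−5000)/27500 = 0.8182; (27500−9000)/27500 = 0.6727; (27500−10000)/27500 = 0.6364; (27500−24500)/27500 = 0.1091.
Raised to α = 2.5: 0.60551; 0.37119; 0.32305; 0.00393.
Sum = 1.303682; FGT(2.5) = 1.303682 / 6 = 0.2173.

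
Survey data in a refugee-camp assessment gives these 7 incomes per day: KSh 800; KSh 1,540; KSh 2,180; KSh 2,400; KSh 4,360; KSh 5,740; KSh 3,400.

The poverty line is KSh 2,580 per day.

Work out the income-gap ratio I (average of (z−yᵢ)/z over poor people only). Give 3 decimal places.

Below z: KSh 800, KSh 1,540, KSh 2,180, KSh 2,400 (q = 4 of N = 7).
Shortfall ratios (z−y)/z: 0.6899, 0.4031, 0.1550, 0.0698; sum = 1.317829.
I averages over the q = 4 poor units only: 1.317829 / 4 = 0.329.

0.329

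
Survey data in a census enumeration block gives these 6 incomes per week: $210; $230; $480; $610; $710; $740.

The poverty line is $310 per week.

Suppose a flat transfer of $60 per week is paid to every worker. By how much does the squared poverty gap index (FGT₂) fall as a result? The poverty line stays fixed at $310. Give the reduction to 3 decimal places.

0.025

Before: below the line — $210, $230; squared poverty gap index (FGT₂) = 0.02844.
After the $60 transfer: below the line — $270, $290; squared poverty gap index (FGT₂) = 0.00347.
Reduction = 0.02844 − 0.00347 = 0.025.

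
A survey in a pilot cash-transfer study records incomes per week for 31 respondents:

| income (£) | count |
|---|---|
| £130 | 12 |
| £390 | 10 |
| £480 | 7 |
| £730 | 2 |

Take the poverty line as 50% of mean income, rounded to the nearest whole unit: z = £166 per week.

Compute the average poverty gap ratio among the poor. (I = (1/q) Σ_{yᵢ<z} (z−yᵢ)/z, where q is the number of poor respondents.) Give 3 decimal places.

Below the line: 12×£130 (q = 12 of N = 31).
Shortfall ratios (z−y)/z: 0.2169 (×12); sum = 2.602410.
The income-gap ratio divides by q (the poor only): 2.602410 / 12 = 0.217.

0.217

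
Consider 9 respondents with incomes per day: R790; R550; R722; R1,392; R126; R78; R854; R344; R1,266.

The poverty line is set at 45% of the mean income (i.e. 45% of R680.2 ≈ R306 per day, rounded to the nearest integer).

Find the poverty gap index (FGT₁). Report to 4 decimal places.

0.1481

Incomes under z: R78, R126 (q = 2 of N = 9).
Relative gaps: (306−78)/306 = 0.7451; (306−126)/306 = 0.5882.
Σ = 1.333333. Dividing by the full population N = 9 gives P₁ = 0.1481.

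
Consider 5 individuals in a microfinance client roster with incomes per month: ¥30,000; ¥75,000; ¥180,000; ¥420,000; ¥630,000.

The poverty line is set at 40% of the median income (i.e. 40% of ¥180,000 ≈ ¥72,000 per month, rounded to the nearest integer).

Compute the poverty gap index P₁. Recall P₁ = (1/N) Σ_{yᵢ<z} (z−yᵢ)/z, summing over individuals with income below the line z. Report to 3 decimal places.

0.117

Below the line: ¥30,000 (q = 1 of N = 5).
Shortfall ratios: (72000−30000)/72000 = 0.5833.
Σ = 0.583333. Dividing by the full population N = 5 gives P₁ = 0.117.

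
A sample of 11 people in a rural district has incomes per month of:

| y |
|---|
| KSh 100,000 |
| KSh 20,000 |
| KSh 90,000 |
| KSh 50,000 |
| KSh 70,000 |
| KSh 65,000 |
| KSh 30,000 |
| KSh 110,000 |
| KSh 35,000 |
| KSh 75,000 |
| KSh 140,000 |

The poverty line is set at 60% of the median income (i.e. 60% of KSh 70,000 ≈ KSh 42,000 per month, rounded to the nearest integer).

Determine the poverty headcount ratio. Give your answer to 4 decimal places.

0.2727

3 of the 11 people have income below KSh 42,000.
H = 3/11 = 0.2727.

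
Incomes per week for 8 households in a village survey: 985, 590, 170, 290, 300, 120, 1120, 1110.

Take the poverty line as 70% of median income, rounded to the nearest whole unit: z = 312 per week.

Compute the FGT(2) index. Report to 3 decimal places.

Below z: 120, 170, 290, 300 (q = 4 of N = 8).
Gap ratios (z−y)/z: (312−120)/312 = 0.6154; (312−170)/312 = 0.4551; (312−290)/312 = 0.0705; (312−300)/312 = 0.0385.
Squared: 0.3787; 0.2071; 0.0050; 0.0015.
Sum = 0.592291; P₂ = 0.592291 / 8 = 0.074.

0.074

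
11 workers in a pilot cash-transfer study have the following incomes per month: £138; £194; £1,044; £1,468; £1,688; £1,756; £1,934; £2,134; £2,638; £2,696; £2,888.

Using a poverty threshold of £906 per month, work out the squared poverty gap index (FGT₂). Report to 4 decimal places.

0.1215

Incomes under z: £138, £194 (q = 2 of N = 11).
Normalized shortfalls: (906−138)/906 = 0.8477; (906−194)/906 = 0.7859.
Squared: 0.7186; 0.6176.
Sum = 1.336160; P₂ = 1.336160 / 11 = 0.1215.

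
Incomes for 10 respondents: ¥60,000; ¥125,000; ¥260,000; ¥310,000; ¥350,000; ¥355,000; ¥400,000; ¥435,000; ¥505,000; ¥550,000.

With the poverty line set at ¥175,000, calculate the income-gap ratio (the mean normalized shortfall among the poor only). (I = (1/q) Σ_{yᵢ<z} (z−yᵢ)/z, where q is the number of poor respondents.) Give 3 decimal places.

0.471

Below the line: ¥60,000, ¥125,000 (q = 2 of N = 10).
Shortfall ratios (z−y)/z: 0.6571, 0.2857; sum = 0.942857.
The income-gap ratio divides by q (the poor only): 0.942857 / 2 = 0.471.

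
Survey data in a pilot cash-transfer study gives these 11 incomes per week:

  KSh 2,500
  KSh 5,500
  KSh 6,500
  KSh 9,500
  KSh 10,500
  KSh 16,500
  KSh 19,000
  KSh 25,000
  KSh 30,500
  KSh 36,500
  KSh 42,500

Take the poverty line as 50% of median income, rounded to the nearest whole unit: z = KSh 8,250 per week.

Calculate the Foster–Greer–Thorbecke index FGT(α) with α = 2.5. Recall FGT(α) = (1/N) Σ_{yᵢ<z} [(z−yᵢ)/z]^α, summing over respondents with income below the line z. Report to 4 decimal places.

Incomes under z: KSh 2,500, KSh 5,500, KSh 6,500 (q = 3 of N = 11).
Normalized shortfalls: (8250−2500)/8250 = 0.6970; (8250−5500)/8250 = 0.3333; (8250−6500)/8250 = 0.2121.
Raised to α = 2.5: 0.40554; 0.06415; 0.02072.
Sum = 0.490414; FGT(2.5) = 0.490414 / 11 = 0.0446.

0.0446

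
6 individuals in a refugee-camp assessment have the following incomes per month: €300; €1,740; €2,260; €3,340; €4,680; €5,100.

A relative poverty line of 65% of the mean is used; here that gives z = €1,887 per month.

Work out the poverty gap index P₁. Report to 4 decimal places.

0.1532

Below z: €300, €1,740 (q = 2 of N = 6).
Gap ratios (z−y)/z: (1887−300)/1887 = 0.8410; (1887−1740)/1887 = 0.0779.
Σ = 0.918919. Dividing by the full population N = 6 gives P₁ = 0.1532.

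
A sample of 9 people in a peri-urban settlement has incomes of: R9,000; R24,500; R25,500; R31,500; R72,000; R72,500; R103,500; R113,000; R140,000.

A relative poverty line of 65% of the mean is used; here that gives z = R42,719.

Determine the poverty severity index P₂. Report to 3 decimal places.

Below the line: R9,000, R24,500, R25,500, R31,500 (q = 4 of N = 9).
Normalized shortfalls: (42719−9000)/42719 = 0.7893; (42719−24500)/42719 = 0.4265; (42719−25500)/42719 = 0.4031; (42719−31500)/42719 = 0.2626.
Squared: 0.6230; 0.1819; 0.1625; 0.0690.
Sum = 1.036358; P₂ = 1.036358 / 9 = 0.115.

0.115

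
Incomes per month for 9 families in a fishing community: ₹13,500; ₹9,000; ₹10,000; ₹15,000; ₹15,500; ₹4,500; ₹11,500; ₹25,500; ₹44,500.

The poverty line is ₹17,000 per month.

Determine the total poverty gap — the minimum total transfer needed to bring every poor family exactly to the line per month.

₹40,000

Incomes under z: ₹4,500, ₹9,000, ₹10,000, ₹11,500, ₹13,500, ₹15,000, ₹15,500 (q = 7 of N = 9).
Individual gaps: 17000−4500 = 12500; 17000−9000 = 8000; 17000−10000 = 7000; 17000−11500 = 5500; 17000−13500 = 3500; 17000−15000 = 2000; 17000−15500 = 1500.
Aggregate gap = ₹40,000.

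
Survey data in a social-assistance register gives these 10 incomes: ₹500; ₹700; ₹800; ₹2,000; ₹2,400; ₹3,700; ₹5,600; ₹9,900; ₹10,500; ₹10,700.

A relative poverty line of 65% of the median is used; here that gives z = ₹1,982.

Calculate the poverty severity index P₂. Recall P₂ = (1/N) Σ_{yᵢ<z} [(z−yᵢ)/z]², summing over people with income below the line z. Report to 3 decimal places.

0.133

Poor units: ₹500, ₹700, ₹800 (q = 3 of N = 10).
Relative gaps: (1982−500)/1982 = 0.7477; (1982−700)/1982 = 0.6468; (1982−800)/1982 = 0.5964.
Squared: 0.5591; 0.4184; 0.3557.
Sum = 1.333131; P₂ = 1.333131 / 10 = 0.133.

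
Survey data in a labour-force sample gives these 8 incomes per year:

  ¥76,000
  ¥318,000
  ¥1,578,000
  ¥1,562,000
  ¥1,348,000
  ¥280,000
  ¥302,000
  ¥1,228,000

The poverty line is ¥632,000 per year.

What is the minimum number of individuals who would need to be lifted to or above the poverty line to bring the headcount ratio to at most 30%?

Currently q = 4 of N = 8 are below the line (H = 0.500).
A headcount ratio of at most 30% allows at most ⌊0.30 × 8⌋ = 2 poor individuals.
So at least 4 − 2 = 2 must be lifted.

2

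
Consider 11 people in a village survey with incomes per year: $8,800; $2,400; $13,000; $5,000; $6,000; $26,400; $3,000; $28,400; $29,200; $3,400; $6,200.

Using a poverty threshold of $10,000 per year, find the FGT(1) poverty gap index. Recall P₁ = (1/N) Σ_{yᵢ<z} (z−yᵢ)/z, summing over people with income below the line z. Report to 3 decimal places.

0.320

Incomes under z: $2,400, $3,000, $3,400, $5,000, $6,000, $6,200, $8,800 (q = 7 of N = 11).
Relative gaps: (10000−2400)/10000 = 0.7600; (10000−3000)/10000 = 0.7000; (10000−3400)/10000 = 0.6600; (10000−5000)/10000 = 0.5000; (10000−6000)/10000 = 0.4000; (10000−6200)/10000 = 0.3800; (10000−8800)/10000 = 0.1200.
Sum of shortfalls = 3.520000; P₁ averages over all N: 3.520000 / 11 = 0.320.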